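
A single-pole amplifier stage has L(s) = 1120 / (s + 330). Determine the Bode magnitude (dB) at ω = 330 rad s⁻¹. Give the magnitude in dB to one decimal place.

|j330 + 330| = √(330² + 330²) = 466.7
|L(j330)| = 1120 / 466.7 = 2.3999
20 log₁₀(2.3999) = 7.60 dB

7.6 dB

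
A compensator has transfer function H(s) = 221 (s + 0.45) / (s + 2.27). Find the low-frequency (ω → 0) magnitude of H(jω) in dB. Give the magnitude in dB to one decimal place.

H(0) = 221 × 0.45 / 2.27 = 43.811
20 log₁₀(43.811) = 32.83 dB

32.8 dB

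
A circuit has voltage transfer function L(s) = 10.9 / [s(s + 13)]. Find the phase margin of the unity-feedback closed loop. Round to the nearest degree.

Gain crossover: |L(jω)| = 1 at ω ≈ 0.837 rad/s.
∠L(j0.837) = −90° − arctan(0.837/13) ≈ -93.68°
PM = 180° + (-93.68°) = 86.32°

86°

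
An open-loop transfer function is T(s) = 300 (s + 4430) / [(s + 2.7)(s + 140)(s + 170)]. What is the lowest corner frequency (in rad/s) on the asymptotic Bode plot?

Break frequencies occur at each pole and zero magnitude: 2.7 rad/s, 140 rad/s, 170 rad/s, 4430 rad/s.
The lowest is 2.7 rad/s.

2.7 rad/s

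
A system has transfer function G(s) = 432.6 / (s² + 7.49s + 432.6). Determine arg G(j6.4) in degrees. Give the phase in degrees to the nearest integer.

-7°

∠[(j6.4)² + 7.49(j6.4) + 432.6] = ∠[391.64 + j47.936] = 6.98°
∠G(j6.4) = −6.98° = -6.98°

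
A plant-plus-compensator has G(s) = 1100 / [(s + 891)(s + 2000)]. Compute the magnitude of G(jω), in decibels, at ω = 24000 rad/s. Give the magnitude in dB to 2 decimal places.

|j24000 + 891| = √(24000² + 891²) = 2.402e+04
|j24000 + 2000| = √(24000² + 2000²) = 2.408e+04
|G(j24000)| = 1100 / (2.402e+04 × 2.408e+04) = 1.9018e-06
20 log₁₀(1.9018e-06) = -114.417 dB

-114.42 dB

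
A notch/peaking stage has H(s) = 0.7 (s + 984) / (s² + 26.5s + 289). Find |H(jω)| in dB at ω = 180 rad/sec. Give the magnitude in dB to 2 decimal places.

-33.32 dB

|j180 + 984| = √(180² + 984²) = 1000
|(j180)² + 26.5(j180) + 289| = |-32111 + j4770| = 3.246e+04
|H(j180)| = 0.7 × 1000 / 3.246e+04 = 0.02157
20 log₁₀(0.02157) = -33.323 dB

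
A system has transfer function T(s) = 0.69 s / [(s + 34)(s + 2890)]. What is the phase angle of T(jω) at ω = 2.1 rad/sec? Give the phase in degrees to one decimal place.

∠(j2.1) = 90.00°
∠(j2.1 + 34) = arctan(2.1/34) = 3.53°
∠(j2.1 + 2890) = arctan(2.1/2890) = 0.04°
∠T(j2.1) = 90.00° − (3.53° + 0.04°) = 86.42°

86.4 deg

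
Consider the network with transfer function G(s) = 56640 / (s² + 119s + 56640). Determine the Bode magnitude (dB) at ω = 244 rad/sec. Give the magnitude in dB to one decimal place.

5.8 dB

|(j244)² + 119(j244) + 56640| = |-2896 + j29036| = 2.918e+04
|G(j244)| = 56640 / 2.918e+04 = 1.9411
20 log₁₀(1.9411) = 5.76 dB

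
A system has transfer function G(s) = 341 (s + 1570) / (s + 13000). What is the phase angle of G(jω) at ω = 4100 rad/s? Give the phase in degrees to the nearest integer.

∠(j4100 + 1570) = arctan(4100/1570) = 69.05°
∠(j4100 + 13000) = arctan(4100/13000) = 17.50°
∠G(j4100) = 69.05° − 17.50° = 51.54°

52°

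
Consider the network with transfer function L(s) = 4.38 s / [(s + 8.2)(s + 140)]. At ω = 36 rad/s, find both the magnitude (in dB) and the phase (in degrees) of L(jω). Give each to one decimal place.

|j36| = 36
|j36 + 8.2| = √(36² + 8.2²) = 36.92
|j36 + 140| = √(36² + 140²) = 144.6
|L(j36)| = 4.38 × 36 / (36.92 × 144.6) = 0.029543
20 log₁₀(0.029543) = -30.59 dB
∠(j36) = 90.00°
∠(j36 + 8.2) = arctan(36/8.2) = 77.17°
∠(j36 + 140) = arctan(36/140) = 14.42°
∠L(j36) = 90.00° − (77.17° + 14.42°) = -1.59°

|L| = -30.6 dB, ∠L = -1.6°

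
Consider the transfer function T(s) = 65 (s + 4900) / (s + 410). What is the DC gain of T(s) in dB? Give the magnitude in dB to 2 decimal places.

T(0) = 65 × 4900 / 410 = 776.83
20 log₁₀(776.83) = 57.807 dB

57.81 dB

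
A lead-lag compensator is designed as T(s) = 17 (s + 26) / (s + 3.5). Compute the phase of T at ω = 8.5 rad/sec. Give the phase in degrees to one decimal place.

∠(j8.5 + 26) = arctan(8.5/26) = 18.10°
∠(j8.5 + 3.5) = arctan(8.5/3.5) = 67.62°
∠T(j8.5) = 18.10° − 67.62° = -49.52°

-49.5°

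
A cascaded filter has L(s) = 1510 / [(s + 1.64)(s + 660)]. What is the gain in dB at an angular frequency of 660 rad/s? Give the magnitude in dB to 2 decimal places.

|j660 + 1.64| = √(660² + 1.64²) = 660
|j660 + 660| = √(660² + 660²) = 933.4
|L(j660)| = 1510 / (660 × 933.4) = 0.0024512
20 log₁₀(0.0024512) = -52.213 dB

-52.21 dB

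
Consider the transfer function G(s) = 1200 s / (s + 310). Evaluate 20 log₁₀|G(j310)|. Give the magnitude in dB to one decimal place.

58.6 dB

|j310| = 310
|j310 + 310| = √(310² + 310²) = 438.4
|G(j310)| = 1200 × 310 / 438.4 = 848.53
20 log₁₀(848.53) = 58.57 dB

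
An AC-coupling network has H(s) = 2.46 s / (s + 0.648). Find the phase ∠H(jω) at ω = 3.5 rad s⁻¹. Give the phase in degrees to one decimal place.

10.5°

∠(j3.5) = 90.00°
∠(j3.5 + 0.648) = arctan(3.5/0.648) = 79.51°
∠H(j3.5) = 90.00° − 79.51° = 10.49°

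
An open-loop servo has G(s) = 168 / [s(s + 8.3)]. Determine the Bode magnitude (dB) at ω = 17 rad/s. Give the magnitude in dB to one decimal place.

|j17 + 8.3| = √(17² + 8.3²) = 18.92
|j17| = 17
|G(j17)| = 168 / (18.92 × 17) = 0.52238
20 log₁₀(0.52238) = -5.64 dB

-5.6 dB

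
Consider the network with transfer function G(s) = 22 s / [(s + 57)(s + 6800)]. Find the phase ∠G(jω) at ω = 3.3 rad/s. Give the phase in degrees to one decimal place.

∠(j3.3) = 90.00°
∠(j3.3 + 57) = arctan(3.3/57) = 3.31°
∠(j3.3 + 6800) = arctan(3.3/6800) = 0.03°
∠G(j3.3) = 90.00° − (3.31° + 0.03°) = 86.66°

86.7 deg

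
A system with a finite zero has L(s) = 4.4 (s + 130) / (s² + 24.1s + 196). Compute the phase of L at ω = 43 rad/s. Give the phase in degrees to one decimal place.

-129.6°

∠(j43 + 130) = arctan(43/130) = 18.30°
∠[(j43)² + 24.1(j43) + 196] = ∠[-1653 + j1036.3] = 147.92°
∠L(j43) = 18.30° − 147.92° = -129.61°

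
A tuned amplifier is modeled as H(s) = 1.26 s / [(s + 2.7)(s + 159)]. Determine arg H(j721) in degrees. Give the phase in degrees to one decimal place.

-77.3°

∠(j721) = 90.00°
∠(j721 + 2.7) = arctan(721/2.7) = 89.79°
∠(j721 + 159) = arctan(721/159) = 77.56°
∠H(j721) = 90.00° − (89.79° + 77.56°) = -77.35°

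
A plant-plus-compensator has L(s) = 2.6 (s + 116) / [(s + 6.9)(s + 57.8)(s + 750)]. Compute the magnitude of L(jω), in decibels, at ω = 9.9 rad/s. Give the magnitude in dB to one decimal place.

-64.9 dB

|j9.9 + 116| = √(9.9² + 116²) = 116.4
|j9.9 + 6.9| = √(9.9² + 6.9²) = 12.07
|j9.9 + 57.8| = √(9.9² + 57.8²) = 58.64
|j9.9 + 750| = √(9.9² + 750²) = 750.1
|L(j9.9)| = 2.6 × 116.4 / (12.07 × 58.64 × 750.1) = 0.00057028
20 log₁₀(0.00057028) = -64.88 dB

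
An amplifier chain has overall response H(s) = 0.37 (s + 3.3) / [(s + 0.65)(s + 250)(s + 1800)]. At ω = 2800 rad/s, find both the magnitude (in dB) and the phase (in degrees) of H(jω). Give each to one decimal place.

|j2800 + 3.3| = √(2800² + 3.3²) = 2800
|j2800 + 0.65| = √(2800² + 0.65²) = 2800
|j2800 + 250| = √(2800² + 250²) = 2811
|j2800 + 1800| = √(2800² + 1800²) = 3329
|H(j2800)| = 0.37 × 2800 / (2800 × 2811 × 3329) = 3.9541e-08
20 log₁₀(3.9541e-08) = -148.06 dB
∠(j2800 + 3.3) = arctan(2800/3.3) = 89.93°
∠(j2800 + 0.65) = arctan(2800/0.65) = 89.99°
∠(j2800 + 250) = arctan(2800/250) = 84.90°
∠(j2800 + 1800) = arctan(2800/1800) = 57.26°
∠H(j2800) = 89.93° − (89.99° + 84.90° + 57.26°) = -142.22°

|H| = -148.1 dB, ∠H = -142.2 deg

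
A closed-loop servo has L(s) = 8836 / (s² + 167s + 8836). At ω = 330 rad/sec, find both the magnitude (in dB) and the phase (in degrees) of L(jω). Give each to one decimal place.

|(j330)² + 167(j330) + 8836| = |-1.0006e+05 + j55110| = 1.142e+05
|L(j330)| = 8836 / 1.142e+05 = 0.077348
20 log₁₀(0.077348) = -22.23 dB
∠[(j330)² + 167(j330) + 8836] = ∠[-1.0006e+05 + j55110] = 151.16°
∠L(j330) = −151.16° = -151.16°

|L| = -22.2 dB, ∠L = -151.2°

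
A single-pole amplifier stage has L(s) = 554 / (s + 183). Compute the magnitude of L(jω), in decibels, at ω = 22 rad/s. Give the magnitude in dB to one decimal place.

9.6 dB

|j22 + 183| = √(22² + 183²) = 184.3
|L(j22)| = 554 / 184.3 = 3.0057
20 log₁₀(3.0057) = 9.56 dB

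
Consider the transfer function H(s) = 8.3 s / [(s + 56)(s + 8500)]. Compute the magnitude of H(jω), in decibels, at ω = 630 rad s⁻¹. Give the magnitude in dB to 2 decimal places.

-60.26 dB

|j630| = 630
|j630 + 56| = √(630² + 56²) = 632.5
|j630 + 8500| = √(630² + 8500²) = 8523
|H(j630)| = 8.3 × 630 / (632.5 × 8523) = 0.00096998
20 log₁₀(0.00096998) = -60.265 dB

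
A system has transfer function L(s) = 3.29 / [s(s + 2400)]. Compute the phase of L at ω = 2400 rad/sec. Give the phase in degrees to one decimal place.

∠(j2400 + 2400) = arctan(2400/2400) = 45.00°
∠(j2400) = 90.00°
∠L(j2400) = − (45.00° + 90.00°) = -135.00°

-135.0°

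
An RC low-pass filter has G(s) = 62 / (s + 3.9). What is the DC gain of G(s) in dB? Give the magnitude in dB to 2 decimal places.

G(0) = 62 / 3.9 = 15.897
20 log₁₀(15.897) = 24.027 dB

24.03 dB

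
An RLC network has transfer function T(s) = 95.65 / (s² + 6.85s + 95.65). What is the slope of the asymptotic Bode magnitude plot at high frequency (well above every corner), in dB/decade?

-40 dB/decade

With 0 zeros and 2 poles, the high-frequency asymptotic slope is 20 × (0 − 2) = -40 dB/decade.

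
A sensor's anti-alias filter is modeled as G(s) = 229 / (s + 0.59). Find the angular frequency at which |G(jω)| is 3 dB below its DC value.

For a single-pole low-pass, the −3 dB point is at the pole: ω = 0.59 rad s⁻¹.

0.59 rad s⁻¹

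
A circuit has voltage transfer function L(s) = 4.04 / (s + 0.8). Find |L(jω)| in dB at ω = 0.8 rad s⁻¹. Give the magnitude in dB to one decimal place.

11.1 dB

|j0.8 + 0.8| = √(0.8² + 0.8²) = 1.131
|L(j0.8)| = 4.04 / 1.131 = 3.5709
20 log₁₀(3.5709) = 11.06 dB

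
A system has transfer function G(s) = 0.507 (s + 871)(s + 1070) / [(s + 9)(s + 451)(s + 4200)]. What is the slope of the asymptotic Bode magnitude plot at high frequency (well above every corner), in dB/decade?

With 2 zeros and 3 poles, the high-frequency asymptotic slope is 20 × (2 − 3) = -20 dB/decade.

-20 dB/decade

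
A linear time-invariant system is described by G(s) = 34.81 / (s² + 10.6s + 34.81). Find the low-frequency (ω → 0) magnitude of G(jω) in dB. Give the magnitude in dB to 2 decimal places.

0.00 dB

G(0) = 34.81 / 34.81 = 1
20 log₁₀(1) = 0.000 dB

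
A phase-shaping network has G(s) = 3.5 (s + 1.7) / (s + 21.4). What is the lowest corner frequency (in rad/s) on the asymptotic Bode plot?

1.7 rad/s

Break frequencies occur at each pole and zero magnitude: 1.7 rad/s, 21.4 rad/s.
The lowest is 1.7 rad/s.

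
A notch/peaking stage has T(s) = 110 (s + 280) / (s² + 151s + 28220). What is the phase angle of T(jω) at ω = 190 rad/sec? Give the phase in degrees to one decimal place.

-71.2°

∠(j190 + 280) = arctan(190/280) = 34.16°
∠[(j190)² + 151(j190) + 28220] = ∠[-7880 + j28690] = 105.36°
∠T(j190) = 34.16° − 105.36° = -71.20°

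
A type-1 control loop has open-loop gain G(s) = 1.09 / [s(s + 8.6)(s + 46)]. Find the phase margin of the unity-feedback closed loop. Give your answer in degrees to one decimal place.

Gain crossover: |G(jω)| = 1 at ω ≈ 0.00276 rad/sec.
∠G(j0.00276) = −90° − arctan(0.00276/8.6) − arctan(0.00276/46) ≈ -90.02°
PM = 180° + (-90.02°) = 89.98°

90.0°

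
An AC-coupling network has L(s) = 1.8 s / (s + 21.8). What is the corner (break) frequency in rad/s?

21.8 rad/s

The single real pole at s = −21.8 gives a corner at ω = 21.8 rad/s.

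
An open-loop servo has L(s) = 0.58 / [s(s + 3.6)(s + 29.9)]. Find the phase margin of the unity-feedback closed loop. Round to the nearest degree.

Gain crossover: |L(jω)| = 1 at ω ≈ 0.00539 rad s⁻¹.
∠L(j0.00539) = −90° − arctan(0.00539/3.6) − arctan(0.00539/29.9) ≈ -90.10°
PM = 180° + (-90.10°) = 89.90°

90°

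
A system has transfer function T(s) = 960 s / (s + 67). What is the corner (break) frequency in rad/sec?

67 rad/sec

The single real pole at s = −67 gives a corner at ω = 67 rad/sec.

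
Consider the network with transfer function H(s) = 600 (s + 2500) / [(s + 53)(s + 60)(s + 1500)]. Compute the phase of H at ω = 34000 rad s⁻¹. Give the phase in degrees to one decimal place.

-181.5 deg

∠(j34000 + 2500) = arctan(34000/2500) = 85.79°
∠(j34000 + 53) = arctan(34000/53) = 89.91°
∠(j34000 + 60) = arctan(34000/60) = 89.90°
∠(j34000 + 1500) = arctan(34000/1500) = 87.47°
∠H(j34000) = 85.79° − (89.91° + 89.90° + 87.47°) = -181.49°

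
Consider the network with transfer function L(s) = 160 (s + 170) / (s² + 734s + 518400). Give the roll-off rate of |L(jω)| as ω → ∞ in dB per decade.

With 1 zero and 2 poles, the high-frequency asymptotic slope is 20 × (1 − 2) = -20 dB/decade.

-20 dB/decade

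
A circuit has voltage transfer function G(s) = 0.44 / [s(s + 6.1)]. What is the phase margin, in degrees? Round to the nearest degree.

89 deg

Gain crossover: |G(jω)| = 1 at ω ≈ 0.0721 rad/s.
∠G(j0.0721) = −90° − arctan(0.0721/6.1) ≈ -90.68°
PM = 180° + (-90.68°) = 89.32°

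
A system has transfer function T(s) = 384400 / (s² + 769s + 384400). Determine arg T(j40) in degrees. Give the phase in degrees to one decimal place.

-4.6°

∠[(j40)² + 769(j40) + 384400] = ∠[3.828e+05 + j30760] = 4.59°
∠T(j40) = −4.59° = -4.59°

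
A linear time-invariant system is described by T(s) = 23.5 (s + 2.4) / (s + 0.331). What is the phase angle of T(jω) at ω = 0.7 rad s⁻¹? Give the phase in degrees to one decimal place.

∠(j0.7 + 2.4) = arctan(0.7/2.4) = 16.26°
∠(j0.7 + 0.331) = arctan(0.7/0.331) = 64.69°
∠T(j0.7) = 16.26° − 64.69° = -48.43°

-48.4°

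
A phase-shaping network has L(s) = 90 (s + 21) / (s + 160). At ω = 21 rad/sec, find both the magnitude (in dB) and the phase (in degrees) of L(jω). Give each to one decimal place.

|L| = 24.4 dB, ∠L = 37.5°

|j21 + 21| = √(21² + 21²) = 29.7
|j21 + 160| = √(21² + 160²) = 161.4
|L(j21)| = 90 × 29.7 / 161.4 = 16.563
20 log₁₀(16.563) = 24.38 dB
∠(j21 + 21) = arctan(21/21) = 45.00°
∠(j21 + 160) = arctan(21/160) = 7.48°
∠L(j21) = 45.00° − 7.48° = 37.52°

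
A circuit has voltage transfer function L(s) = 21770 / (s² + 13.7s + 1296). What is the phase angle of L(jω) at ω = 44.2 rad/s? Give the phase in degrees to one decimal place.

∠[(j44.2)² + 13.7(j44.2) + 1296] = ∠[-657.64 + j605.54] = 137.36°
∠L(j44.2) = −137.36° = -137.36°

-137.4°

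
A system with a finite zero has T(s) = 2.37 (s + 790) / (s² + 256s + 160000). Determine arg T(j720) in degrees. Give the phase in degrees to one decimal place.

-110.4 deg

∠(j720 + 790) = arctan(720/790) = 42.35°
∠[(j720)² + 256(j720) + 160000] = ∠[-3.584e+05 + j1.8432e+05] = 152.78°
∠T(j720) = 42.35° − 152.78° = -110.44°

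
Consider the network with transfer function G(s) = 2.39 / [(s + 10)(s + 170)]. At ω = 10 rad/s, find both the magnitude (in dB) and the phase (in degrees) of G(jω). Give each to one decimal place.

|G| = -60.1 dB, ∠G = -48.4°

|j10 + 10| = √(10² + 10²) = 14.14
|j10 + 170| = √(10² + 170²) = 170.3
|G(j10)| = 2.39 / (14.14 × 170.3) = 0.00099239
20 log₁₀(0.00099239) = -60.07 dB
∠(j10 + 10) = arctan(10/10) = 45.00°
∠(j10 + 170) = arctan(10/170) = 3.37°
∠G(j10) = − (45.00° + 3.37°) = -48.37°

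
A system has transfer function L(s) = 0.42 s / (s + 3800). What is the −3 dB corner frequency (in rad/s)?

3800 rad/s

For a single-pole high-pass, the −3 dB point is at the pole: ω = 3800 rad/s.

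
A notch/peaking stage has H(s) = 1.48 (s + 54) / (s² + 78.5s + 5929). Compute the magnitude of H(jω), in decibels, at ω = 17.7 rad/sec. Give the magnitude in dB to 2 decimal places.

-36.75 dB

|j17.7 + 54| = √(17.7² + 54²) = 56.83
|(j17.7)² + 78.5(j17.7) + 5929| = |5615.7 + j1389.5| = 5785
|H(j17.7)| = 1.48 × 56.83 / 5785 = 0.014538
20 log₁₀(0.014538) = -36.750 dB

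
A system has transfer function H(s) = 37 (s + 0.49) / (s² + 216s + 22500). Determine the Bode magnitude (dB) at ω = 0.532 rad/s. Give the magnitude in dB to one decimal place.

-58.5 dB

|j0.532 + 0.49| = √(0.532² + 0.49²) = 0.7233
|(j0.532)² + 216(j0.532) + 22500| = |22500 + j114.91| = 2.25e+04
|H(j0.532)| = 37 × 0.7233 / 2.25e+04 = 0.0011894
20 log₁₀(0.0011894) = -58.49 dB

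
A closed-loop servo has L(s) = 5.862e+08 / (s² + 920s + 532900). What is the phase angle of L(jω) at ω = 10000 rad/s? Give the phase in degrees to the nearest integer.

∠[(j10000)² + 920(j10000) + 532900] = ∠[-9.9467e+07 + j9.2e+06] = 174.72°
∠L(j10000) = −174.72° = -174.72°

-175°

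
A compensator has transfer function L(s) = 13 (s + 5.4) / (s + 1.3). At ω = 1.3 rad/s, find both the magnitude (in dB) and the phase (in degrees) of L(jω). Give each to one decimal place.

|L| = 31.9 dB, ∠L = -31.5°

|j1.3 + 5.4| = √(1.3² + 5.4²) = 5.554
|j1.3 + 1.3| = √(1.3² + 1.3²) = 1.838
|L(j1.3)| = 13 × 5.554 / 1.838 = 39.275
20 log₁₀(39.275) = 31.88 dB
∠(j1.3 + 5.4) = arctan(1.3/5.4) = 13.54°
∠(j1.3 + 1.3) = arctan(1.3/1.3) = 45.00°
∠L(j1.3) = 13.54° − 45.00° = -31.46°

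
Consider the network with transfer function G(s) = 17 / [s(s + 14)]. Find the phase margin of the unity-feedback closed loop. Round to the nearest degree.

Gain crossover: |G(jω)| = 1 at ω ≈ 1.21 rad/sec.
∠G(j1.21) = −90° − arctan(1.21/14) ≈ -94.94°
PM = 180° + (-94.94°) = 85.06°

85°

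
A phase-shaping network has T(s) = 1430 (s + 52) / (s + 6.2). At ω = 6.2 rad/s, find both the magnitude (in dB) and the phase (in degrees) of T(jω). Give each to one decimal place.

|j6.2 + 52| = √(6.2² + 52²) = 52.37
|j6.2 + 6.2| = √(6.2² + 6.2²) = 8.768
|T(j6.2)| = 1430 × 52.37 / 8.768 = 8540.8
20 log₁₀(8540.8) = 78.63 dB
∠(j6.2 + 52) = arctan(6.2/52) = 6.80°
∠(j6.2 + 6.2) = arctan(6.2/6.2) = 45.00°
∠T(j6.2) = 6.80° − 45.00° = -38.20°

|T| = 78.6 dB, ∠T = -38.2°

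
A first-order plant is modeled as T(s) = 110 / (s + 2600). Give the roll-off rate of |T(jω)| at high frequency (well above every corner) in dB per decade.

With 0 zeros and 1 pole, the high-frequency asymptotic slope is 20 × (0 − 1) = -20 dB/decade.

-20 dB/decade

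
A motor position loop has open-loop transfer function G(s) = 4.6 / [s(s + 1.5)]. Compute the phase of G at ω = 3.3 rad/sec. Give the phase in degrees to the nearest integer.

∠(j3.3 + 1.5) = arctan(3.3/1.5) = 65.56°
∠(j3.3) = 90.00°
∠G(j3.3) = − (65.56° + 90.00°) = -155.56°

-156 deg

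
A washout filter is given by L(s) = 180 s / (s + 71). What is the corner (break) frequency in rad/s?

The single real pole at s = −71 gives a corner at ω = 71 rad/s.

71 rad/s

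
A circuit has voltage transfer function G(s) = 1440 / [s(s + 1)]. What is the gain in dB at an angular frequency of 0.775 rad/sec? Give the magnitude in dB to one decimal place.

63.3 dB

|j0.775 + 1| = √(0.775² + 1²) = 1.265
|j0.775| = 0.775
|G(j0.775)| = 1440 / (1.265 × 0.775) = 1468.6
20 log₁₀(1468.6) = 63.34 dB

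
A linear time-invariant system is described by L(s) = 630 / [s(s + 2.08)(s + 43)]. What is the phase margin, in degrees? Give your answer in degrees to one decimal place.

Gain crossover: |L(jω)| = 1 at ω ≈ 3.55 rad/sec.
∠L(j3.55) = −90° − arctan(3.55/2.08) − arctan(3.55/43) ≈ -154.35°
PM = 180° + (-154.35°) = 25.65°

25.7°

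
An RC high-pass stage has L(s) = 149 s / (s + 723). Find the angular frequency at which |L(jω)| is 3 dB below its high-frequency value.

For a single-pole high-pass, the −3 dB point is at the pole: ω = 723 rad s⁻¹.

723 rad s⁻¹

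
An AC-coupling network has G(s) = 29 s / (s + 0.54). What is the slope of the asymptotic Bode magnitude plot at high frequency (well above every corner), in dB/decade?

0 dB/decade

With 1 zero and 1 pole, the high-frequency asymptotic slope is 20 × (1 − 1) = 0 dB/decade.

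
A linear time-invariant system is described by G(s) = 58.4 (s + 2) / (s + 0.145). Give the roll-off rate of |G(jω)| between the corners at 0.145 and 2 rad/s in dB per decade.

In this band the factors already past their corner are: pole at 0.145; net slope = -20 dB/decade.

-20 dB/decade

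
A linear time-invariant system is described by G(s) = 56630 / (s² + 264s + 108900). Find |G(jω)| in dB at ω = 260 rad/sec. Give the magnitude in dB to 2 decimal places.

-3.01 dB

|(j260)² + 264(j260) + 108900| = |41300 + j68640| = 8.011e+04
|G(j260)| = 56630 / 8.011e+04 = 0.70693
20 log₁₀(0.70693) = -3.012 dB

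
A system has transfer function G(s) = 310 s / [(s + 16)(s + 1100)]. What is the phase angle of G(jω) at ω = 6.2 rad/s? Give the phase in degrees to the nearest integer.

∠(j6.2) = 90.00°
∠(j6.2 + 16) = arctan(6.2/16) = 21.18°
∠(j6.2 + 1100) = arctan(6.2/1100) = 0.32°
∠G(j6.2) = 90.00° − (21.18° + 0.32°) = 68.50°

68°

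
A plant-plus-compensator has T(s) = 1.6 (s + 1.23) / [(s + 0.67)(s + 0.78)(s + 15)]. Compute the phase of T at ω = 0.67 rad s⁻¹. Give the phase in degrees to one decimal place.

∠(j0.67 + 1.23) = arctan(0.67/1.23) = 28.58°
∠(j0.67 + 0.67) = arctan(0.67/0.67) = 45.00°
∠(j0.67 + 0.78) = arctan(0.67/0.78) = 40.66°
∠(j0.67 + 15) = arctan(0.67/15) = 2.56°
∠T(j0.67) = 28.58° − (45.00° + 40.66° + 2.56°) = -59.64°

-59.6 deg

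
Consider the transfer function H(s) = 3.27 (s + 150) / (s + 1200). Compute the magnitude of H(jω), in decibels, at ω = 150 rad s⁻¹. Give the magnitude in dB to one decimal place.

|j150 + 150| = √(150² + 150²) = 212.1
|j150 + 1200| = √(150² + 1200²) = 1209
|H(j150)| = 3.27 × 212.1 / 1209 = 0.5736
20 log₁₀(0.5736) = -4.83 dB

-4.8 dB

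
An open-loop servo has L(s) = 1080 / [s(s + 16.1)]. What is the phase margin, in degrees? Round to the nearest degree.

Gain crossover: |L(jω)| = 1 at ω ≈ 31 rad s⁻¹.
∠L(j31) = −90° − arctan(31/16.1) ≈ -152.52°
PM = 180° + (-152.52°) = 27.48°

27 deg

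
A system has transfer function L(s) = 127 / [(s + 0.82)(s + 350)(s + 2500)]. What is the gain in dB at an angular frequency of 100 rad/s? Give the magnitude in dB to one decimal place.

-117.1 dB

|j100 + 0.82| = √(100² + 0.82²) = 100
|j100 + 350| = √(100² + 350²) = 364
|j100 + 2500| = √(100² + 2500²) = 2502
|L(j100)| = 127 / (100 × 364 × 2502) = 1.3944e-06
20 log₁₀(1.3944e-06) = -117.11 dB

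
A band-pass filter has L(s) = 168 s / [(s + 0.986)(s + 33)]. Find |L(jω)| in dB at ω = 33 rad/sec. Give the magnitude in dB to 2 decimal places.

11.12 dB

|j33| = 33
|j33 + 0.986| = √(33² + 0.986²) = 33.01
|j33 + 33| = √(33² + 33²) = 46.67
|L(j33)| = 168 × 33 / (33.01 × 46.67) = 3.5982
20 log₁₀(3.5982) = 11.122 dB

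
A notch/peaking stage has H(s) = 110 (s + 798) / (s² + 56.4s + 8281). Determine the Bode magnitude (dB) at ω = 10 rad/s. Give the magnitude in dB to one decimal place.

20.6 dB

|j10 + 798| = √(10² + 798²) = 798.1
|(j10)² + 56.4(j10) + 8281| = |8181 + j564| = 8200
|H(j10)| = 110 × 798.1 / 8200 = 10.705
20 log₁₀(10.705) = 20.59 dB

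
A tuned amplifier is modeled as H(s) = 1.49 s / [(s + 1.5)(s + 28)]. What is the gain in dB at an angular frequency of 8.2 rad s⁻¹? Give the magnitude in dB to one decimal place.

|j8.2| = 8.2
|j8.2 + 1.5| = √(8.2² + 1.5²) = 8.336
|j8.2 + 28| = √(8.2² + 28²) = 29.18
|H(j8.2)| = 1.49 × 8.2 / (8.336 × 29.18) = 0.050236
20 log₁₀(0.050236) = -25.98 dB

-26.0 dB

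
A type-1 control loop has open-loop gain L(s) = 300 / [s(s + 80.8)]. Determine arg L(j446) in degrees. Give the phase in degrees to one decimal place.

∠(j446 + 80.8) = arctan(446/80.8) = 79.73°
∠(j446) = 90.00°
∠L(j446) = − (79.73° + 90.00°) = -169.73°

-169.7°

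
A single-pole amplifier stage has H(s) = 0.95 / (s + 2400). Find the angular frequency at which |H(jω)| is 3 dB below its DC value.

2400 rad/sec

For a single-pole low-pass, the −3 dB point is at the pole: ω = 2400 rad/sec.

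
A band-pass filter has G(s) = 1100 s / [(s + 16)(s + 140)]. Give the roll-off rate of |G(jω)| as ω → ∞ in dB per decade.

With 1 zero and 2 poles, the high-frequency asymptotic slope is 20 × (1 − 2) = -20 dB/decade.

-20 dB/decade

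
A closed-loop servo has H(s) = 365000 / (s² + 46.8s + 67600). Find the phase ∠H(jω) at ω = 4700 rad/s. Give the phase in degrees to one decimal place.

-179.4°

∠[(j4700)² + 46.8(j4700) + 67600] = ∠[-2.2022e+07 + j2.1996e+05] = 179.43°
∠H(j4700) = −179.43° = -179.43°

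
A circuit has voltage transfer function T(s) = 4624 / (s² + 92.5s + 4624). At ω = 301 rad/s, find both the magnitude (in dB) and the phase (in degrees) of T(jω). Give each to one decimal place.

|T| = -25.8 dB, ∠T = -162.1 deg

|(j301)² + 92.5(j301) + 4624| = |-85977 + j27842| = 9.037e+04
|T(j301)| = 4624 / 9.037e+04 = 0.051166
20 log₁₀(0.051166) = -25.82 dB
∠[(j301)² + 92.5(j301) + 4624] = ∠[-85977 + j27842] = 162.06°
∠T(j301) = −162.06° = -162.06°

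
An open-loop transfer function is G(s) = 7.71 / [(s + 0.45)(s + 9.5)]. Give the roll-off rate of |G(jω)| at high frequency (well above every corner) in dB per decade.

-40 dB/decade

With 0 zeros and 2 poles, the high-frequency asymptotic slope is 20 × (0 − 2) = -40 dB/decade.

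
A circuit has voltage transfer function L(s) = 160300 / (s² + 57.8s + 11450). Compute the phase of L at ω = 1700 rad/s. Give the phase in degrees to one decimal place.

∠[(j1700)² + 57.8(j1700) + 11450] = ∠[-2.8786e+06 + j98260] = 178.04°
∠L(j1700) = −178.04° = -178.04°

-178.0°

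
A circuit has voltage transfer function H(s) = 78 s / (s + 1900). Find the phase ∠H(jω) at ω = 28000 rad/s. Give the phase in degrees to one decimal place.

3.9°

∠(j28000) = 90.00°
∠(j28000 + 1900) = arctan(28000/1900) = 86.12°
∠H(j28000) = 90.00° − 86.12° = 3.88°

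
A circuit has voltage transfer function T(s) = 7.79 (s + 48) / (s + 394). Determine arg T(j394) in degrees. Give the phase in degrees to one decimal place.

38.1°

∠(j394 + 48) = arctan(394/48) = 83.05°
∠(j394 + 394) = arctan(394/394) = 45.00°
∠T(j394) = 83.05° − 45.00° = 38.05°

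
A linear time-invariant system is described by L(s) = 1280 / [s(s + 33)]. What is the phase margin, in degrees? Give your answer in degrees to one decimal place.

Gain crossover: |L(jω)| = 1 at ω ≈ 29.1 rad/s.
∠L(j29.1) = −90° − arctan(29.1/33) ≈ -131.40°
PM = 180° + (-131.40°) = 48.60°

48.6°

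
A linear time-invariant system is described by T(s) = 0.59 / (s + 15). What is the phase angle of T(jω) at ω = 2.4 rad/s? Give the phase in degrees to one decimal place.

-9.1°

∠(j2.4 + 15) = arctan(2.4/15) = 9.09°
∠T(j2.4) = −9.09° = -9.09°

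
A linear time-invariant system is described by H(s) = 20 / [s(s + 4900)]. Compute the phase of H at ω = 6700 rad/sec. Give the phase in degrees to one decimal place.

-143.8°

∠(j6700 + 4900) = arctan(6700/4900) = 53.82°
∠(j6700) = 90.00°
∠H(j6700) = − (53.82° + 90.00°) = -143.82°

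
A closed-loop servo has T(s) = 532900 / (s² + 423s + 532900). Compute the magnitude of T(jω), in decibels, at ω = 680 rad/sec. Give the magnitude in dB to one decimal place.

|(j680)² + 423(j680) + 532900| = |70500 + j2.8764e+05| = 2.962e+05
|T(j680)| = 532900 / 2.962e+05 = 1.7994
20 log₁₀(1.7994) = 5.10 dB

5.1 dB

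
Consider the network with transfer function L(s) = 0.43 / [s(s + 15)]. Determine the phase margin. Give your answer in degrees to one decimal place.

Gain crossover: |L(jω)| = 1 at ω ≈ 0.0287 rad/s.
∠L(j0.0287) = −90° − arctan(0.0287/15) ≈ -90.11°
PM = 180° + (-90.11°) = 89.89°

89.9°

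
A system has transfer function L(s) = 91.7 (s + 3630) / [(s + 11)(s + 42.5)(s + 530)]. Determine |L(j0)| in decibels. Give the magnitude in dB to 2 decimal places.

2.56 dB

L(0) = 91.7 × 3630 / (11 × 42.5 × 530) = 1.3434
20 log₁₀(1.3434) = 2.564 dB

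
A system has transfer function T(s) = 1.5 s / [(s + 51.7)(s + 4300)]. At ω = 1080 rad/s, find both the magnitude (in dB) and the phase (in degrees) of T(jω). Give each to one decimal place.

|T| = -69.4 dB, ∠T = -11.4°

|j1080| = 1080
|j1080 + 51.7| = √(1080² + 51.7²) = 1081
|j1080 + 4300| = √(1080² + 4300²) = 4434
|T(j1080)| = 1.5 × 1080 / (1081 × 4434) = 0.00033794
20 log₁₀(0.00033794) = -69.42 dB
∠(j1080) = 90.00°
∠(j1080 + 51.7) = arctan(1080/51.7) = 87.26°
∠(j1080 + 4300) = arctan(1080/4300) = 14.10°
∠T(j1080) = 90.00° − (87.26° + 14.10°) = -11.36°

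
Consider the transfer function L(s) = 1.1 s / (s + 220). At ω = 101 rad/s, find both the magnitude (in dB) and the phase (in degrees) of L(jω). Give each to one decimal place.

|L| = -6.8 dB, ∠L = 65.3°

|j101| = 101
|j101 + 220| = √(101² + 220²) = 242.1
|L(j101)| = 1.1 × 101 / 242.1 = 0.45895
20 log₁₀(0.45895) = -6.76 dB
∠(j101) = 90.00°
∠(j101 + 220) = arctan(101/220) = 24.66°
∠L(j101) = 90.00° − 24.66° = 65.34°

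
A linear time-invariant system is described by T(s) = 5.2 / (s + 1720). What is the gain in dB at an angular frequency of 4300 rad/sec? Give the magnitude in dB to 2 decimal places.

|j4300 + 1720| = √(4300² + 1720²) = 4631
|T(j4300)| = 5.2 / 4631 = 0.0011228
20 log₁₀(0.0011228) = -58.994 dB

-58.99 dB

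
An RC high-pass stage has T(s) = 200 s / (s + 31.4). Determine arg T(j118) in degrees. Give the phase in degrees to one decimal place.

14.9 deg

∠(j118) = 90.00°
∠(j118 + 31.4) = arctan(118/31.4) = 75.10°
∠T(j118) = 90.00° − 75.10° = 14.90°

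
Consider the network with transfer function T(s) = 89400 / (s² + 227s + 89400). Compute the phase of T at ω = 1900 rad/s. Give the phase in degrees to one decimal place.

∠[(j1900)² + 227(j1900) + 89400] = ∠[-3.5206e+06 + j4.313e+05] = 173.02°
∠T(j1900) = −173.02° = -173.02°

-173.0 deg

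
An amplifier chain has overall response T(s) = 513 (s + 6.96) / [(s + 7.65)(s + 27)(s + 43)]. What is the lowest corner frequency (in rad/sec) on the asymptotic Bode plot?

Break frequencies occur at each pole and zero magnitude: 6.96 rad/sec, 7.65 rad/sec, 27 rad/sec, 43 rad/sec.
The lowest is 6.96 rad/sec.

6.96 rad/sec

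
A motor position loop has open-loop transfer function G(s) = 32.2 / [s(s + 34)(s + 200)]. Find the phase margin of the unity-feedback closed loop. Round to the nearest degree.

90°

Gain crossover: |G(jω)| = 1 at ω ≈ 0.00474 rad/s.
∠G(j0.00474) = −90° − arctan(0.00474/34) − arctan(0.00474/200) ≈ -90.01°
PM = 180° + (-90.01°) = 89.99°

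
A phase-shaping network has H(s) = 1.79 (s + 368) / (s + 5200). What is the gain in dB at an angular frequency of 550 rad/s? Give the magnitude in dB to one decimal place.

-12.9 dB

|j550 + 368| = √(550² + 368²) = 661.8
|j550 + 5200| = √(550² + 5200²) = 5229
|H(j550)| = 1.79 × 661.8 / 5229 = 0.22653
20 log₁₀(0.22653) = -12.90 dB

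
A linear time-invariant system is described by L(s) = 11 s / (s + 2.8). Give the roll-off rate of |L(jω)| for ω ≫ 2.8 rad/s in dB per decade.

With 1 zero and 1 pole, the high-frequency asymptotic slope is 20 × (1 − 1) = 0 dB/decade.

0 dB/decade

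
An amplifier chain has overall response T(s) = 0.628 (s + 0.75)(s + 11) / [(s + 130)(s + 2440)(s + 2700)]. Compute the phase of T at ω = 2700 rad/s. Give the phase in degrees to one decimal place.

-0.4°

∠(j2700 + 0.75) = arctan(2700/0.75) = 89.98°
∠(j2700 + 11) = arctan(2700/11) = 89.77°
∠(j2700 + 130) = arctan(2700/130) = 87.24°
∠(j2700 + 2440) = arctan(2700/2440) = 47.90°
∠(j2700 + 2700) = arctan(2700/2700) = 45.00°
∠T(j2700) = 89.98° + 89.77° − (87.24° + 47.90° + 45.00°) = -0.39°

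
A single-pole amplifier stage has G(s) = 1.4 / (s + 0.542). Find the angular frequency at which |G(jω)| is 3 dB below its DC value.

For a single-pole low-pass, the −3 dB point is at the pole: ω = 0.542 rad s⁻¹.

0.542 rad s⁻¹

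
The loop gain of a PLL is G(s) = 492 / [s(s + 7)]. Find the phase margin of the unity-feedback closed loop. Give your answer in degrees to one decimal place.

17.9°

Gain crossover: |G(jω)| = 1 at ω ≈ 21.6 rad/s.
∠G(j21.6) = −90° − arctan(21.6/7) ≈ -162.07°
PM = 180° + (-162.07°) = 17.93°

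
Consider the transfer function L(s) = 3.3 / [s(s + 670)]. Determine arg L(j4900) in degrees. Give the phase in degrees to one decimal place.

-172.2°

∠(j4900 + 670) = arctan(4900/670) = 82.21°
∠(j4900) = 90.00°
∠L(j4900) = − (82.21° + 90.00°) = -172.21°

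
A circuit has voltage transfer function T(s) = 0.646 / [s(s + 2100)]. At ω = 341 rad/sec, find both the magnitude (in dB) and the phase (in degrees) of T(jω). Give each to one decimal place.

|T| = -121.0 dB, ∠T = -99.2°

|j341 + 2100| = √(341² + 2100²) = 2128
|j341| = 341
|T(j341)| = 0.646 / (2128 × 341) = 8.9045e-07
20 log₁₀(8.9045e-07) = -121.01 dB
∠(j341 + 2100) = arctan(341/2100) = 9.22°
∠(j341) = 90.00°
∠T(j341) = − (9.22° + 90.00°) = -99.22°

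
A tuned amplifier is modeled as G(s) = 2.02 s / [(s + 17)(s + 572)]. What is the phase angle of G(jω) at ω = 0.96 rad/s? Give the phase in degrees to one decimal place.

86.7°

∠(j0.96) = 90.00°
∠(j0.96 + 17) = arctan(0.96/17) = 3.23°
∠(j0.96 + 572) = arctan(0.96/572) = 0.10°
∠G(j0.96) = 90.00° − (3.23° + 0.10°) = 86.67°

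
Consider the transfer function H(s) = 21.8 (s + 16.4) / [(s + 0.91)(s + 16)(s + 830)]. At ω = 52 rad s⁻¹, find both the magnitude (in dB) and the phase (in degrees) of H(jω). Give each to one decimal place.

|j52 + 16.4| = √(52² + 16.4²) = 54.52
|j52 + 0.91| = √(52² + 0.91²) = 52.01
|j52 + 16| = √(52² + 16²) = 54.41
|j52 + 830| = √(52² + 830²) = 831.6
|H(j52)| = 21.8 × 54.52 / (52.01 × 54.41 × 831.6) = 0.00050513
20 log₁₀(0.00050513) = -65.93 dB
∠(j52 + 16.4) = arctan(52/16.4) = 72.50°
∠(j52 + 0.91) = arctan(52/0.91) = 89.00°
∠(j52 + 16) = arctan(52/16) = 72.90°
∠(j52 + 830) = arctan(52/830) = 3.58°
∠H(j52) = 72.50° − (89.00° + 72.90° + 3.58°) = -92.98°

|H| = -65.9 dB, ∠H = -93.0°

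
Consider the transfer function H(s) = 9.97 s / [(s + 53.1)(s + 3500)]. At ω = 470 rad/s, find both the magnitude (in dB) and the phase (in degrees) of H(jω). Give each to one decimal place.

|H| = -51.0 dB, ∠H = -1.2 deg

|j470| = 470
|j470 + 53.1| = √(470² + 53.1²) = 473
|j470 + 3500| = √(470² + 3500²) = 3531
|H(j470)| = 9.97 × 470 / (473 × 3531) = 0.0028054
20 log₁₀(0.0028054) = -51.04 dB
∠(j470) = 90.00°
∠(j470 + 53.1) = arctan(470/53.1) = 83.55°
∠(j470 + 3500) = arctan(470/3500) = 7.65°
∠H(j470) = 90.00° − (83.55° + 7.65°) = -1.20°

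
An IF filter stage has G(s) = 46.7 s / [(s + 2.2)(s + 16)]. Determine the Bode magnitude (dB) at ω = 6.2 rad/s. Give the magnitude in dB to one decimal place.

8.2 dB

|j6.2| = 6.2
|j6.2 + 2.2| = √(6.2² + 2.2²) = 6.579
|j6.2 + 16| = √(6.2² + 16²) = 17.16
|G(j6.2)| = 46.7 × 6.2 / (6.579 × 17.16) = 2.5649
20 log₁₀(2.5649) = 8.18 dB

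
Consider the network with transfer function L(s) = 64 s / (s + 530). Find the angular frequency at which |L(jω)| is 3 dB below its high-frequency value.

530 rad/s

For a single-pole high-pass, the −3 dB point is at the pole: ω = 530 rad/s.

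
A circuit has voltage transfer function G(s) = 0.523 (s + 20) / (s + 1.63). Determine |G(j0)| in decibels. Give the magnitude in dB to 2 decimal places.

G(0) = 0.523 × 20 / 1.63 = 6.4172
20 log₁₀(6.4172) = 16.147 dB

16.15 dB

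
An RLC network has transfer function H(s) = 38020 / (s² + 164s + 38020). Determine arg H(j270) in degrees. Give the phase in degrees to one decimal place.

∠[(j270)² + 164(j270) + 38020] = ∠[-34880 + j44280] = 128.23°
∠H(j270) = −128.23° = -128.23°

-128.2°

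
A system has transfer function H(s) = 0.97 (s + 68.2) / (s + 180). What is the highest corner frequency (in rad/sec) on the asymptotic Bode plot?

Break frequencies occur at each pole and zero magnitude: 68.2 rad/sec, 180 rad/sec.
The highest is 180 rad/sec.

180 rad/sec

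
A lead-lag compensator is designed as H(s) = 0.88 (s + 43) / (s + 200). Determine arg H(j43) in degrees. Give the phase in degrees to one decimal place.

∠(j43 + 43) = arctan(43/43) = 45.00°
∠(j43 + 200) = arctan(43/200) = 12.13°
∠H(j43) = 45.00° − 12.13° = 32.87°

32.9°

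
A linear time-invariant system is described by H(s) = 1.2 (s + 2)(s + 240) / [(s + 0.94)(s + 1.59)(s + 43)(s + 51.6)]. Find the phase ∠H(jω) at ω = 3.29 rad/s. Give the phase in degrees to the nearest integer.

∠(j3.29 + 2) = arctan(3.29/2) = 58.70°
∠(j3.29 + 240) = arctan(3.29/240) = 0.79°
∠(j3.29 + 0.94) = arctan(3.29/0.94) = 74.05°
∠(j3.29 + 1.59) = arctan(3.29/1.59) = 64.21°
∠(j3.29 + 43) = arctan(3.29/43) = 4.38°
∠(j3.29 + 51.6) = arctan(3.29/51.6) = 3.65°
∠H(j3.29) = 58.70° + 0.79° − (74.05° + 64.21° + 4.38° + 3.65°) = -86.79°

-87°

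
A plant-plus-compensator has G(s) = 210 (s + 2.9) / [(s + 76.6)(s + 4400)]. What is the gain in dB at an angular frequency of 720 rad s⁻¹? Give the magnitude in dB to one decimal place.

|j720 + 2.9| = √(720² + 2.9²) = 720
|j720 + 76.6| = √(720² + 76.6²) = 724.1
|j720 + 4400| = √(720² + 4400²) = 4459
|G(j720)| = 210 × 720 / (724.1 × 4459) = 0.046837
20 log₁₀(0.046837) = -26.59 dB

-26.6 dB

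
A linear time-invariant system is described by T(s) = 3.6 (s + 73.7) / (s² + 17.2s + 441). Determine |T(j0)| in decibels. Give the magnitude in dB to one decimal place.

T(0) = 3.6 × 73.7 / 441 = 0.60163
20 log₁₀(0.60163) = -4.41 dB

-4.4 dB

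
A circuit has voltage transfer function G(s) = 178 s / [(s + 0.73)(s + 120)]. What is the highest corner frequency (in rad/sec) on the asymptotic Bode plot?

Break frequencies occur at each pole and zero magnitude: 0.73 rad/sec, 120 rad/sec.
The highest is 120 rad/sec.

120 rad/sec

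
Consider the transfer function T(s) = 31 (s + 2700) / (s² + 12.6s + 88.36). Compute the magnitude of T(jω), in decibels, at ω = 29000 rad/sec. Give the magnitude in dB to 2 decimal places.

|j29000 + 2700| = √(29000² + 2700²) = 2.913e+04
|(j29000)² + 12.6(j29000) + 88.36| = |-8.41e+08 + j3.654e+05| = 8.41e+08
|T(j29000)| = 31 × 2.913e+04 / 8.41e+08 = 0.0010736
20 log₁₀(0.0010736) = -59.383 dB

-59.38 dB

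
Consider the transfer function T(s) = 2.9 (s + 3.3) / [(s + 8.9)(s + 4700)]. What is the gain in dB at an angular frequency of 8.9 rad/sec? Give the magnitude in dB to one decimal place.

-66.6 dB

|j8.9 + 3.3| = √(8.9² + 3.3²) = 9.492
|j8.9 + 8.9| = √(8.9² + 8.9²) = 12.59
|j8.9 + 4700| = √(8.9² + 4700²) = 4700
|T(j8.9)| = 2.9 × 9.492 / (12.59 × 4700) = 0.00046533
20 log₁₀(0.00046533) = -66.64 dB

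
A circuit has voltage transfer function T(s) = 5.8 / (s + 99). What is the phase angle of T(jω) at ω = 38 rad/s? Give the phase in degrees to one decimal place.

∠(j38 + 99) = arctan(38/99) = 21.00°
∠T(j38) = −21.00° = -21.00°

-21.0°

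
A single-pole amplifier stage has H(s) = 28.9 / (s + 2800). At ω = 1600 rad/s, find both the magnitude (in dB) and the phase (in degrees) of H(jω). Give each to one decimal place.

|j1600 + 2800| = √(1600² + 2800²) = 3225
|H(j1600)| = 28.9 / 3225 = 0.0089615
20 log₁₀(0.0089615) = -40.95 dB
∠(j1600 + 2800) = arctan(1600/2800) = 29.74°
∠H(j1600) = −29.74° = -29.74°

|H| = -41.0 dB, ∠H = -29.7°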